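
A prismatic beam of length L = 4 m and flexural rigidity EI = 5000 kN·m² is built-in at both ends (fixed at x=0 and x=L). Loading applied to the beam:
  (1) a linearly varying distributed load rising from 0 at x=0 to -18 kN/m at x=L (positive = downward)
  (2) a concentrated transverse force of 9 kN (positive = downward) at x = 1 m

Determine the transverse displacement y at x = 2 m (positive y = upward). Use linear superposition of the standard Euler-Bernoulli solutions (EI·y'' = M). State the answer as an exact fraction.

Load 1 — triangular load w₀=-18 kN/m (0→w₀ over full span):
  y_1 = -w₀x²(L-x)²(x+2L)/(120LEI) = -(-18)·2²·(4-2)²·(2+2·4)/(120·4·5000) = 3/2500 m
Load 2 — point force P=9 kN at a=1 m (b=L-a=3):
  y_2 = -Pa²(L-x)²(3bL-(3b+a)(L-x))/(6L³EI)  [x>a] = -9·1²·(4-2)²·(3·3·4-(3·3+1)·(4-2))/(6·4³·5000) = -3/10000 m
Superposition: y = Σ y_i = 9/10000 m ≈ 0.000900 m

y(2) = 9/10000 m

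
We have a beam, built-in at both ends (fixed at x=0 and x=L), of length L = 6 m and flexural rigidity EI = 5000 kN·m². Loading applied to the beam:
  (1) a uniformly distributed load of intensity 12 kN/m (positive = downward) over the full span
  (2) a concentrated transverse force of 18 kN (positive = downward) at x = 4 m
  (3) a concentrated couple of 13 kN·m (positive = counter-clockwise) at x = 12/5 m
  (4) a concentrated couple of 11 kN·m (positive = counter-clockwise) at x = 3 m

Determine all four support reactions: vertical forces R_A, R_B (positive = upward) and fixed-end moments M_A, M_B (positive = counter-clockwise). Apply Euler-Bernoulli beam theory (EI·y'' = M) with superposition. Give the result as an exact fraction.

R_A = 13961/300 kN, M_A = 4831/100 kN·m, R_B = 13039/300 kN, M_B = -4509/100 kN·m

Load 1 — uniform load w=12 kN/m over full span:
  R_A = wL/2 = 12·6/2 = 36 kN
  M_A = wL²/12 = 12·6²/12 = 36 kN·m
  R_B = wL/2 = 12·6/2 = 36 kN
  M_B = -wL²/12 = -12·6²/12 = -36 kN·m
Load 2 — point force P=18 kN at a=4 m (b=L-a=2):
  R_A = Pb²(3a+b)/L³ = 18·2²·(3·4+2)/6³ = 14/3 kN
  M_A = Pab²/L² = 18·4·2²/6² = 8 kN·m
  R_B = Pa²(a+3b)/L³ = 18·4²·(4+3·2)/6³ = 40/3 kN
  M_B = -Pa²b/L² = -18·4²·2/6² = -16 kN·m
Load 3 — applied couple M₀=13 kN·m at a=12/5 m (b=L-a=18/5):
  R_A = 6M₀ab/L³ = 6·13·(12/5)·(18/5)/6³ = 78/25 kN
  M_A = M₀b(2a-b)/L² = 13·(18/5)·(2·(12/5)-(18/5))/6² = 39/25 kN·m
  R_B = -6M₀ab/L³ = -6·13·(12/5)·(18/5)/6³ = -78/25 kN
  M_B = M₀a(2b-a)/L² = 13·(12/5)·(2·(18/5)-(12/5))/6² = 104/25 kN·m
Load 4 — applied couple M₀=11 kN·m at a=3 m (b=L-a=3):
  R_A = 6M₀ab/L³ = 6·11·3·3/6³ = 11/4 kN
  M_A = M₀b(2a-b)/L² = 11·3·(2·3-3)/6² = 11/4 kN·m
  R_B = -6M₀ab/L³ = -6·11·3·3/6³ = -11/4 kN
  M_B = M₀a(2b-a)/L² = 11·3·(2·3-3)/6² = 11/4 kN·m
Superposition: R_A = 13961/300 kN, M_A = 4831/100 kN·m, R_B = 13039/300 kN, M_B = -4509/100 kN·m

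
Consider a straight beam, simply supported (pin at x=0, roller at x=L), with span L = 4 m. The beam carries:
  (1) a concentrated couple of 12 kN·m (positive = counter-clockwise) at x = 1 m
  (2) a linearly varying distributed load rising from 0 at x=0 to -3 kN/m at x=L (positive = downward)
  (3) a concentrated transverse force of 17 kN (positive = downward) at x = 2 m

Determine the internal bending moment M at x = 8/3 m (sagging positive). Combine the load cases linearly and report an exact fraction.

M(8/3) = 118/27 kN·m

Load 1 — applied couple M₀=12 kN·m at a=1 m (b=L-a=3):
  M_1 = M₀x/L - M₀  [x>a] = 12·(8/3)/4 - 12 = -4 kN·m
Load 2 — triangular load w₀=-3 kN/m (0→w₀ over full span):
  M_2 = w₀Lx/6 - w₀x³/(6L) = (-3)·4·(8/3)/6 - (-3)·(8/3)³/(6·4) = -80/27 kN·m
Load 3 — point force P=17 kN at a=2 m (b=L-a=2):
  M_3 = Pa(L-x)/L  [x>a] = 17·2·(4-(8/3))/4 = 34/3 kN·m
Superposition: M = Σ M_i = 118/27 kN·m ≈ 4.370370 kN·m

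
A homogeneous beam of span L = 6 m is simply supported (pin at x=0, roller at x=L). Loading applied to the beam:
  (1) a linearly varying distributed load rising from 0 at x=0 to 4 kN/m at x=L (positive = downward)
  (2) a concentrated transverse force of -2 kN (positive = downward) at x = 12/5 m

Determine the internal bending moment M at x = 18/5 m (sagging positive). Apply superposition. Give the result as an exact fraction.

Load 1 — triangular load w₀=4 kN/m (0→w₀ over full span):
  M_1 = w₀Lx/6 - w₀x³/(6L) = 4·6·(18/5)/6 - 4·(18/5)³/(6·6) = 1152/125 kN·m
Load 2 — point force P=-2 kN at a=12/5 m (b=L-a=18/5):
  M_2 = Pa(L-x)/L  [x>a] = (-2)·(12/5)·(6-(18/5))/6 = -48/25 kN·m
Superposition: M = Σ M_i = 912/125 kN·m ≈ 7.296000 kN·m

M(18/5) = 912/125 kN·m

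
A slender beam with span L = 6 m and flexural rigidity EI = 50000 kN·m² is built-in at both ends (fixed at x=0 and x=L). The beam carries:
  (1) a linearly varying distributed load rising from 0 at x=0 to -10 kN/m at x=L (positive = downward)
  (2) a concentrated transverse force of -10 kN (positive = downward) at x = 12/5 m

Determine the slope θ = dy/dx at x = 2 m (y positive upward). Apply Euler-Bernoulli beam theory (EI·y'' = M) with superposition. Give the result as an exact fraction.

Load 1 — triangular load w₀=-10 kN/m (0→w₀ over full span):
  θ_1 = -w₀(2x(L-x)(L-2x)(x+2L)+x²(L-x)²)/(120LEI) = -(-10)·(2·2·(6-2)·(6-2·2)·(2+2·6)+2²·(6-2)²)/(120·6·50000) = 4/28125 rad
Load 2 — point force P=-10 kN at a=12/5 m (b=L-a=18/5):
  θ_2 = -Pb²x(2aL-(3a+b)x)/(2L³EI)  [x≤a] = -(-10)·(18/5)²·2·(2·(12/5)·6-(3·(12/5)+(18/5))·2)/(2·6³·50000) = 27/312500 rad
Superposition: θ = Σ θ_i = 643/2812500 rad ≈ 0.000229 rad

θ(2) = 643/2812500 rad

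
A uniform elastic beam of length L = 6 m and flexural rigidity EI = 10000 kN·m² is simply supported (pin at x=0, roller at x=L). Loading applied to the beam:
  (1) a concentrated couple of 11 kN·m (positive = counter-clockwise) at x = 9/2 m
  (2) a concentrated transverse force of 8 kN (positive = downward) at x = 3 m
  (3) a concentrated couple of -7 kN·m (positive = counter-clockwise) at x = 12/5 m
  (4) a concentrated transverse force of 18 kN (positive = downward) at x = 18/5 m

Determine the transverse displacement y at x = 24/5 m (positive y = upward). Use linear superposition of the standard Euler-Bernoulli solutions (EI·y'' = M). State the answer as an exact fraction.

y(24/5) = -80739/10000000 m

Load 1 — applied couple M₀=11 kN·m at a=9/2 m (b=L-a=3/2):
  y_1 = (M₀x³/(6L)-M₀(x-a)²/2+C₁x)/EI  [x>a] with C₁=M₀(3b²-L²)/(6L)=-143/16 = (11·(24/5)³/(6·6)-11·((24/5)-(9/2))²/2+(-143/16)·(24/5))/10000 = -9603/10000000 m
Load 2 — point force P=8 kN at a=3 m (b=L-a=3):
  y_2 = -Pa(L-x)(2Lx-a²-x²)/(6LEI)  [x>a] = -8·3·(6-(24/5))·(2·6·(24/5)-3²-(24/5)²)/(6·6·10000) = -639/312500 m
Load 3 — applied couple M₀=-7 kN·m at a=12/5 m (b=L-a=18/5):
  y_3 = (M₀x³/(6L)-M₀(x-a)²/2+C₁x)/EI  [x>a] with C₁=M₀(3b²-L²)/(6L)=-14/25 = ((-7)·(24/5)³/(6·6)-(-7)·((24/5)-(12/5))²/2+(-14/25)·(24/5))/10000 = -63/156250 m
Load 4 — point force P=18 kN at a=18/5 m (b=L-a=12/5):
  y_4 = -Pa(L-x)(2Lx-a²-x²)/(6LEI)  [x>a] = -18·(18/5)·(6-(24/5))·(2·6·(24/5)-(18/5)²-(24/5)²)/(6·6·10000) = -729/156250 m
Superposition: y = Σ y_i = -80739/10000000 m ≈ -0.008074 m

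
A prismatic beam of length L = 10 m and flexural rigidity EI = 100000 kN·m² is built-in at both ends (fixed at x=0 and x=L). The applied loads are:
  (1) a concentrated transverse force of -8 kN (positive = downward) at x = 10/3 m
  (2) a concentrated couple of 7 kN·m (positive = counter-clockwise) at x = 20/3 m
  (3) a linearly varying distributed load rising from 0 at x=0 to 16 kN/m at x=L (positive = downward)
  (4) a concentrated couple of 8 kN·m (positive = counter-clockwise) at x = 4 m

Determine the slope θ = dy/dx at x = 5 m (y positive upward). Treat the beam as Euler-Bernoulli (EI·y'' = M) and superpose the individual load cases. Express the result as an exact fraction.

Load 1 — point force P=-8 kN at a=10/3 m (b=L-a=20/3):
  θ_1 = Pa²(L-x)(2bL-(3b+a)(L-x))/(2L³EI)  [x>a] = (-8)·(10/3)²·(10-5)·(2·(20/3)·10-(3·(20/3)+(10/3))·(10-5))/(2·10³·100000) = -1/27000 rad
Load 2 — applied couple M₀=7 kN·m at a=20/3 m (b=L-a=10/3):
  θ_2 = (R_Ax²/2 - M_Ax)/EI  [x≤a] with R_A=14/15, M_A=7/3 = ((14/15)·5²/2 - (7/3)·5)/100000 = 0 rad
Load 3 — triangular load w₀=16 kN/m (0→w₀ over full span):
  θ_3 = -w₀(2x(L-x)(L-2x)(x+2L)+x²(L-x)²)/(120LEI) = -16·(2·5·(10-5)·(10-2·5)·(5+2·10)+5²·(10-5)²)/(120·10·100000) = -1/12000 rad
Load 4 — applied couple M₀=8 kN·m at a=4 m (b=L-a=6):
  θ_4 = (R_Ax²/2 - M_Ax - M₀(x-a))/EI  [x>a] with R_A=144/125, M_A=24/25 = ((144/125)·5²/2 - (24/25)·5 - 8·(5-4))/100000 = 1/62500 rad
Superposition: θ = Σ θ_i = -1409/13500000 rad ≈ -0.000104 rad

θ(5) = -1409/13500000 rad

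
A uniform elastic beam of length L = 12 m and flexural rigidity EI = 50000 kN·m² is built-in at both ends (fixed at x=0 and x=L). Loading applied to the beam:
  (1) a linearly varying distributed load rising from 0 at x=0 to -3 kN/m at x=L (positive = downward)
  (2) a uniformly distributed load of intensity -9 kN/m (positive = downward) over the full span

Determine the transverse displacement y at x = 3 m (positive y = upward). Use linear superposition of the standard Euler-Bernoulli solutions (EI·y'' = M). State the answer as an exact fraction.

y(3) = 50301/8000000 m

Load 1 — triangular load w₀=-3 kN/m (0→w₀ over full span):
  y_1 = -w₀x²(L-x)²(x+2L)/(120LEI) = -(-3)·3²·(12-3)²·(3+2·12)/(120·12·50000) = 6561/8000000 m
Load 2 — uniform load w=-9 kN/m over full span:
  y_2 = -wx²(L-x)²/(24EI) = -(-9)·3²·(12-3)²/(24·50000) = 2187/400000 m
Superposition: y = Σ y_i = 50301/8000000 m ≈ 0.006288 m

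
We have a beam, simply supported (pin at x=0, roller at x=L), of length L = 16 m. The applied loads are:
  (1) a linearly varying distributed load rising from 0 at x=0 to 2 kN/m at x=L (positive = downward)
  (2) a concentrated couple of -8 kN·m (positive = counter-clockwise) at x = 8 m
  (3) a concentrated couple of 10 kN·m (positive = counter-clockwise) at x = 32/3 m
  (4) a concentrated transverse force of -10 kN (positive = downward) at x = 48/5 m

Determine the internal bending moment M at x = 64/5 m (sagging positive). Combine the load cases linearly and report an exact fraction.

Load 1 — triangular load w₀=2 kN/m (0→w₀ over full span):
  M_1 = w₀Lx/6 - w₀x³/(6L) = 2·16·(64/5)/6 - 2·(64/5)³/(6·16) = 3072/125 kN·m
Load 2 — applied couple M₀=-8 kN·m at a=8 m (b=L-a=8):
  M_2 = M₀x/L - M₀  [x>a] = (-8)·(64/5)/16 - (-8) = 8/5 kN·m
Load 3 — applied couple M₀=10 kN·m at a=32/3 m (b=L-a=16/3):
  M_3 = M₀x/L - M₀  [x>a] = 10·(64/5)/16 - 10 = -2 kN·m
Load 4 — point force P=-10 kN at a=48/5 m (b=L-a=32/5):
  M_4 = Pa(L-x)/L  [x>a] = (-10)·(48/5)·(16-(64/5))/16 = -96/5 kN·m
Superposition: M = Σ M_i = 622/125 kN·m ≈ 4.976000 kN·m

M(64/5) = 622/125 kN·m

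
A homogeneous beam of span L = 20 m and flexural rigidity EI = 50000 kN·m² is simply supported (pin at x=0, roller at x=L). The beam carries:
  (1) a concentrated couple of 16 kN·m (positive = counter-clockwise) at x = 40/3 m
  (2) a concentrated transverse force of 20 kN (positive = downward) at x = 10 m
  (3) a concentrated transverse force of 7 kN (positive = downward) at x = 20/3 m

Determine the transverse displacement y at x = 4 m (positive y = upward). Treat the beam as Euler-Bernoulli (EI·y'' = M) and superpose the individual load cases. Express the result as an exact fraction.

y(4) = -67549/1265625 m

Load 1 — applied couple M₀=16 kN·m at a=40/3 m (b=L-a=20/3):
  y_1 = (M₀x³/(6L)+C₁x)/EI  [x≤a] with C₁=M₀(3b²-L²)/(6L)=-320/9 = (16·4³/(6·20)+(-320/9)·4)/50000 = -376/140625 m
Load 2 — point force P=20 kN at a=10 m (b=L-a=10):
  y_2 = -Pbx(L²-b²-x²)/(6LEI)  [x≤a] = -20·10·4·(20²-10²-4²)/(6·20·50000) = -71/1875 m
Load 3 — point force P=7 kN at a=20/3 m (b=L-a=40/3):
  y_3 = -Pbx(L²-b²-x²)/(6LEI)  [x≤a] = -7·(40/3)·4·(20²-(40/3)²-4²)/(6·20·50000) = -3248/253125 m
Superposition: y = Σ y_i = -67549/1265625 m ≈ -0.053372 m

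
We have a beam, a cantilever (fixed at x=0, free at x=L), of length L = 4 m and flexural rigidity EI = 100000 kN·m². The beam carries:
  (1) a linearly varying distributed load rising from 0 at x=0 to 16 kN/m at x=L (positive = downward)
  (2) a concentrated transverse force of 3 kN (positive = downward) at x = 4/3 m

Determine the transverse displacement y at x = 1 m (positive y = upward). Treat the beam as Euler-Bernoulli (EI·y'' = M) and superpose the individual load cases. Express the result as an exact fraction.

Load 1 — triangular load w₀=16 kN/m (0→w₀ over full span):
  y_1 = (w₀Lx³/12-w₀L²x²/6-w₀x⁵/(120L))/EI = (16·4·1³/12-16·4²·1²/6-16·1⁵/(120·4))/100000 = -1121/3000000 m
Load 2 — point force P=3 kN at a=4/3 m (b=L-a=8/3):
  y_2 = -Px²(3a-x)/(6EI)  [x≤a] = -3·1²·(3·(4/3)-1)/(6·100000) = -3/200000 m
Superposition: y = Σ y_i = -583/1500000 m ≈ -0.000389 m

y(1) = -583/1500000 m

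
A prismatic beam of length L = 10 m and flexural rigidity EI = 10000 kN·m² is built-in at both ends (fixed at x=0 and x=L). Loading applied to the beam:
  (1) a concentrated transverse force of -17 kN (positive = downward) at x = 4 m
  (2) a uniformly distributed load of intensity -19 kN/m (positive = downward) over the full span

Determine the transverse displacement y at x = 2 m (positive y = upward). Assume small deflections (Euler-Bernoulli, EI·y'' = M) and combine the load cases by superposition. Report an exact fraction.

y(2) = 22213/937500 m

Load 1 — point force P=-17 kN at a=4 m (b=L-a=6):
  y_1 = -Pb²x²(3aL-(3a+b)x)/(6L³EI)  [x≤a] = -(-17)·6²·2²·(3·4·10-(3·4+6)·2)/(6·10³·10000) = 1071/312500 m
Load 2 — uniform load w=-19 kN/m over full span:
  y_2 = -wx²(L-x)²/(24EI) = -(-19)·2²·(10-2)²/(24·10000) = 38/1875 m
Superposition: y = Σ y_i = 22213/937500 m ≈ 0.023694 m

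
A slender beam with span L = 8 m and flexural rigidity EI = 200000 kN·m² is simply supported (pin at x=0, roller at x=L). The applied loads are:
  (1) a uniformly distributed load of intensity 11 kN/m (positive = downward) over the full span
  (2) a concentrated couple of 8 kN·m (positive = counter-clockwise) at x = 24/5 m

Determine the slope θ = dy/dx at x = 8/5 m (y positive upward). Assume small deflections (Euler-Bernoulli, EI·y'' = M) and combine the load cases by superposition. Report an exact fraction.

θ(8/5) = -1114/1171875 rad

Load 1 — uniform load w=11 kN/m over full span:
  θ_1 = -w(L³-6Lx²+4x³)/(24EI) = -11·(8³-6·8·(8/5)²+4·(8/5)³)/(24·200000) = -363/390625 rad
Load 2 — applied couple M₀=8 kN·m at a=24/5 m (b=L-a=16/5):
  θ_2 = (M₀x²/(2L)+C₁)/EI  [x≤a] with C₁=M₀(3b²-L²)/(6L)=-416/75 = (8·(8/5)²/(2·8)+(-416/75))/200000 = -1/46875 rad
Superposition: θ = Σ θ_i = -1114/1171875 rad ≈ -0.000951 rad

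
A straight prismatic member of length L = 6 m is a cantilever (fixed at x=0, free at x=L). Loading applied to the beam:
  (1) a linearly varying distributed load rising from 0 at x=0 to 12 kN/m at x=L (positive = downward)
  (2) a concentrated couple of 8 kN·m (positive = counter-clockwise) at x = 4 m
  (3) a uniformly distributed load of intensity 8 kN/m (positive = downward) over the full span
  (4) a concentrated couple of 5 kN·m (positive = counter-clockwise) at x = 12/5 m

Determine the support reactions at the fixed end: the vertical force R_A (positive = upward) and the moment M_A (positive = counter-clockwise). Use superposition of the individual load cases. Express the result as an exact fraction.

R_A = 84 kN, M_A = 275 kN·m

Load 1 — triangular load w₀=12 kN/m (0→w₀ over full span):
  R_A = w₀L/2 = 12·6/2 = 36 kN
  M_A = w₀L²/3 = 12·6²/3 = 144 kN·m
Load 2 — applied couple M₀=8 kN·m at a=4 m (b=L-a=2):
  R_A = 0 kN
  M_A = -M₀ = -8 kN·m
Load 3 — uniform load w=8 kN/m over full span:
  R_A = wL = 8·6 = 48 kN
  M_A = wL²/2 = 8·6²/2 = 144 kN·m
Load 4 — applied couple M₀=5 kN·m at a=12/5 m (b=L-a=18/5):
  R_A = 0 kN
  M_A = -M₀ = -5 kN·m
Superposition: R_A = 84 kN, M_A = 275 kN·m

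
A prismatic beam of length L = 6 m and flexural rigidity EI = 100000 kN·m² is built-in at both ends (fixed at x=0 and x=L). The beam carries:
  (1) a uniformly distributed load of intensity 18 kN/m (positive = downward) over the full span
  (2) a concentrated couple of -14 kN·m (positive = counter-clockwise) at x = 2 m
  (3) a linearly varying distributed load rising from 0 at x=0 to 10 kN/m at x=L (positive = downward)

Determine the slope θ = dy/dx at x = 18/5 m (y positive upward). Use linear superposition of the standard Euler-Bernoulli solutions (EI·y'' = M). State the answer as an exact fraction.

θ(18/5) = 83/390625 rad

Load 1 — uniform load w=18 kN/m over full span:
  θ_1 = -wx(L-x)(L-2x)/(12EI) = -18·(18/5)·(6-(18/5))·(6-2·(18/5))/(12·100000) = 243/1562500 rad
Load 2 — applied couple M₀=-14 kN·m at a=2 m (b=L-a=4):
  θ_2 = (R_Ax²/2 - M_Ax - M₀(x-a))/EI  [x>a] with R_A=-28/9, M_A=0 = ((-28/9)·(18/5)²/2 - 0·(18/5) - (-14)·((18/5)-2))/100000 = 7/312500 rad
Load 3 — triangular load w₀=10 kN/m (0→w₀ over full span):
  θ_3 = -w₀(2x(L-x)(L-2x)(x+2L)+x²(L-x)²)/(120LEI) = -10·(2·(18/5)·(6-(18/5))·(6-2·(18/5))·((18/5)+2·6)+(18/5)²·(6-(18/5))²)/(120·6·100000) = 27/781250 rad
Superposition: θ = Σ θ_i = 83/390625 rad ≈ 0.000212 rad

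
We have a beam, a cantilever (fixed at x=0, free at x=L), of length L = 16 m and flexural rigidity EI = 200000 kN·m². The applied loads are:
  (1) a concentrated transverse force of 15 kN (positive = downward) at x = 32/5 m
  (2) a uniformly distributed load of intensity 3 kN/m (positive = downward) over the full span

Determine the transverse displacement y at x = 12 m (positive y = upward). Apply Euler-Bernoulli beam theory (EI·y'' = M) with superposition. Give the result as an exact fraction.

y(12) = -15193/156250 m

Load 1 — point force P=15 kN at a=32/5 m (b=L-a=48/5):
  y_1 = -Pa²(3x-a)/(6EI)  [x>a] = -15·(32/5)²·(3·12-(32/5))/(6·200000) = -1184/78125 m
Load 2 — uniform load w=3 kN/m over full span:
  y_2 = -wx²(x²-4Lx+6L²)/(24EI) = -3·12²·(12²-4·16·12+6·16²)/(24·200000) = -513/6250 m
Superposition: y = Σ y_i = -15193/156250 m ≈ -0.097235 m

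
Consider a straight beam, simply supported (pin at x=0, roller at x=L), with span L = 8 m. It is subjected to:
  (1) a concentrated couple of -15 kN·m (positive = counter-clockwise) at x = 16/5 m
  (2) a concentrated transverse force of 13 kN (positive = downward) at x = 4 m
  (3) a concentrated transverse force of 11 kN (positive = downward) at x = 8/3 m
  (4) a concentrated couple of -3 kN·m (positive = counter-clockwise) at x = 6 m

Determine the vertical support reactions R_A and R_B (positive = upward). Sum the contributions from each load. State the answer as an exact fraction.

Load 1 — applied couple M₀=-15 kN·m at a=16/5 m (b=L-a=24/5):
  R_A = M₀/L = (-15)/8 = -15/8 kN
  R_B = -M₀/L = -(-15)/8 = 15/8 kN
Load 2 — point force P=13 kN at a=4 m (b=L-a=4):
  R_A = Pb/L = 13·4/8 = 13/2 kN
  R_B = Pa/L = 13·4/8 = 13/2 kN
Load 3 — point force P=11 kN at a=8/3 m (b=L-a=16/3):
  R_A = Pb/L = 11·(16/3)/8 = 22/3 kN
  R_B = Pa/L = 11·(8/3)/8 = 11/3 kN
Load 4 — applied couple M₀=-3 kN·m at a=6 m (b=L-a=2):
  R_A = M₀/L = (-3)/8 = -3/8 kN
  R_B = -M₀/L = -(-3)/8 = 3/8 kN
Superposition: R_A = 139/12 kN, R_B = 149/12 kN

R_A = 139/12 kN, R_B = 149/12 kN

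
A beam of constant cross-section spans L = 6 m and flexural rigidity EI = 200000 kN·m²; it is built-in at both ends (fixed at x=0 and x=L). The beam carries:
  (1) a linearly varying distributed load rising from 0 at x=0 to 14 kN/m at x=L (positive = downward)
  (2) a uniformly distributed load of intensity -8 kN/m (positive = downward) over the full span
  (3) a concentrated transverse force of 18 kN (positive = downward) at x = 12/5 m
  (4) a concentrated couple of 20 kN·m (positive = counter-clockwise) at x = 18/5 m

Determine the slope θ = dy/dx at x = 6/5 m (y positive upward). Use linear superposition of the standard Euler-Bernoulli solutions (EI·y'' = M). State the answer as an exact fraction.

θ(6/5) = -9339/156250000 rad

Load 1 — triangular load w₀=14 kN/m (0→w₀ over full span):
  θ_1 = -w₀(2x(L-x)(L-2x)(x+2L)+x²(L-x)²)/(120LEI) = -14·(2·(6/5)·(6-(6/5))·(6-2·(6/5))·((6/5)+2·6)+(6/5)²·(6-(6/5))²)/(120·6·200000) = -441/7812500 rad
Load 2 — uniform load w=-8 kN/m over full span:
  θ_2 = -wx(L-x)(L-2x)/(12EI) = -(-8)·(6/5)·(6-(6/5))·(6-2·(6/5))/(12·200000) = 27/390625 rad
Load 3 — point force P=18 kN at a=12/5 m (b=L-a=18/5):
  θ_3 = -Pb²x(2aL-(3a+b)x)/(2L³EI)  [x≤a] = -18·(18/5)²·(6/5)·(2·(12/5)·6-(3·(12/5)+(18/5))·(6/5))/(2·6³·200000) = -8019/156250000 rad
Load 4 — applied couple M₀=20 kN·m at a=18/5 m (b=L-a=12/5):
  θ_4 = (R_Ax²/2 - M_Ax)/EI  [x≤a] with R_A=24/5, M_A=32/5 = ((24/5)·(6/5)²/2 - (32/5)·(6/5))/200000 = -33/1562500 rad
Superposition: θ = Σ θ_i = -9339/156250000 rad ≈ -0.000060 rad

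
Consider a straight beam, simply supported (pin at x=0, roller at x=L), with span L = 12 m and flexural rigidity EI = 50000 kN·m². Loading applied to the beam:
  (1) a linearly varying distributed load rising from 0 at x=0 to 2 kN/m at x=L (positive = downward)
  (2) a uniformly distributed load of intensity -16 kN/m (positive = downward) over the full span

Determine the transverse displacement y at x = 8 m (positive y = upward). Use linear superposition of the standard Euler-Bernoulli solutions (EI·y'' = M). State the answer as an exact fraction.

y(8) = 1976/28125 m

Load 1 — triangular load w₀=2 kN/m (0→w₀ over full span):
  y_1 = -w₀x(7L⁴-10L²x²+3x⁴)/(360LEI) = -2·8·(7·12⁴-10·12²·8²+3·8⁴)/(360·12·50000) = -136/28125 m
Load 2 — uniform load w=-16 kN/m over full span:
  y_2 = -wx(L³-2Lx²+x³)/(24EI) = -(-16)·8·(12³-2·12·8²+8³)/(24·50000) = 704/9375 m
Superposition: y = Σ y_i = 1976/28125 m ≈ 0.070258 m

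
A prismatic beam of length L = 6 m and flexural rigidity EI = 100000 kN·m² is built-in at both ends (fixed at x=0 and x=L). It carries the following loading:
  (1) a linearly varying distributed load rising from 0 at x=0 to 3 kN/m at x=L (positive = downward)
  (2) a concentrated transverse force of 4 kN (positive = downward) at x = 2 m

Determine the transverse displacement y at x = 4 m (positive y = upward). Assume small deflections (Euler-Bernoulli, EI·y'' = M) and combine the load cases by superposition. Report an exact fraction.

y(4) = -163/2531250 m

Load 1 — triangular load w₀=3 kN/m (0→w₀ over full span):
  y_1 = -w₀x²(L-x)²(x+2L)/(120LEI) = -3·4²·(6-4)²·(4+2·6)/(120·6·100000) = -2/46875 m
Load 2 — point force P=4 kN at a=2 m (b=L-a=4):
  y_2 = -Pa²(L-x)²(3bL-(3b+a)(L-x))/(6L³EI)  [x>a] = -4·2²·(6-4)²·(3·4·6-(3·4+2)·(6-4))/(6·6³·100000) = -11/506250 m
Superposition: y = Σ y_i = -163/2531250 m ≈ -0.000064 m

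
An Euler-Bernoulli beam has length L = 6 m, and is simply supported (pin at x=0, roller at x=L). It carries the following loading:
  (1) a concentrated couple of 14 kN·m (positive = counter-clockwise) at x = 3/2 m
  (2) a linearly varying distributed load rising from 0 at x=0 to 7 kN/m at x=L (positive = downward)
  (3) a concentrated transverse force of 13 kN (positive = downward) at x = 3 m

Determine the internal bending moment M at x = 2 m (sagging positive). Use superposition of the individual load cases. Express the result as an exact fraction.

Load 1 — applied couple M₀=14 kN·m at a=3/2 m (b=L-a=9/2):
  M_1 = M₀x/L - M₀  [x>a] = 14·2/6 - 14 = -28/3 kN·m
Load 2 — triangular load w₀=7 kN/m (0→w₀ over full span):
  M_2 = w₀Lx/6 - w₀x³/(6L) = 7·6·2/6 - 7·2³/(6·6) = 112/9 kN·m
Load 3 — point force P=13 kN at a=3 m (b=L-a=3):
  M_3 = Pbx/L  [x≤a] = 13·3·2/6 = 13 kN·m
Superposition: M = Σ M_i = 145/9 kN·m ≈ 16.111111 kN·m

M(2) = 145/9 kN·m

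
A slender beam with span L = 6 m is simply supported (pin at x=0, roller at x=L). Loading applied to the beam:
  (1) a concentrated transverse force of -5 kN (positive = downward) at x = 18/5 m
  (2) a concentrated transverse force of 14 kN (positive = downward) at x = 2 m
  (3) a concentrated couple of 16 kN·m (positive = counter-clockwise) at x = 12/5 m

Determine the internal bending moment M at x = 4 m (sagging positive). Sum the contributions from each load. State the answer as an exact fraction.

M(4) = -2 kN·m

Load 1 — point force P=-5 kN at a=18/5 m (b=L-a=12/5):
  M_1 = Pa(L-x)/L  [x>a] = (-5)·(18/5)·(6-4)/6 = -6 kN·m
Load 2 — point force P=14 kN at a=2 m (b=L-a=4):
  M_2 = Pa(L-x)/L  [x>a] = 14·2·(6-4)/6 = 28/3 kN·m
Load 3 — applied couple M₀=16 kN·m at a=12/5 m (b=L-a=18/5):
  M_3 = M₀x/L - M₀  [x>a] = 16·4/6 - 16 = -16/3 kN·m
Superposition: M = Σ M_i = -2 kN·m ≈ -2.000000 kN·m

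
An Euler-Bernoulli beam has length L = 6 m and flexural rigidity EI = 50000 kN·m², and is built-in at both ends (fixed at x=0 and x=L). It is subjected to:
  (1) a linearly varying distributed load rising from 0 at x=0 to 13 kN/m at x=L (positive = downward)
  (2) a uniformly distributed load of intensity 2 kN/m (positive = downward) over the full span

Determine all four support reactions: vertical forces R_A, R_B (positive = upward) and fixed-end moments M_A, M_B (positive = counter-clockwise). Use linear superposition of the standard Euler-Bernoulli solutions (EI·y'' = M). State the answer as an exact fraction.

R_A = 177/10 kN, M_A = 108/5 kN·m, R_B = 333/10 kN, M_B = -147/5 kN·m

Load 1 — triangular load w₀=13 kN/m (0→w₀ over full span):
  R_A = 3w₀L/20 = 3·13·6/20 = 117/10 kN
  M_A = w₀L²/30 = 13·6²/30 = 78/5 kN·m
  R_B = 7w₀L/20 = 7·13·6/20 = 273/10 kN
  M_B = -w₀L²/20 = -13·6²/20 = -117/5 kN·m
Load 2 — uniform load w=2 kN/m over full span:
  R_A = wL/2 = 2·6/2 = 6 kN
  M_A = wL²/12 = 2·6²/12 = 6 kN·m
  R_B = wL/2 = 2·6/2 = 6 kN
  M_B = -wL²/12 = -2·6²/12 = -6 kN·m
Superposition: R_A = 177/10 kN, M_A = 108/5 kN·m, R_B = 333/10 kN, M_B = -147/5 kN·m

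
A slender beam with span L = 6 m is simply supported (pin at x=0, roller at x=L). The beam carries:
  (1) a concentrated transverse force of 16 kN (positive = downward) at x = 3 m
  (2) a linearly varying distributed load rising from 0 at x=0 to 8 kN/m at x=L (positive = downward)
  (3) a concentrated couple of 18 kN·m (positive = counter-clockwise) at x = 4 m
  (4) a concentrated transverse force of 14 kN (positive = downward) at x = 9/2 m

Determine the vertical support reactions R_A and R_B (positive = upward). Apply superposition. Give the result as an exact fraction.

Load 1 — point force P=16 kN at a=3 m (b=L-a=3):
  R_A = Pb/L = 16·3/6 = 8 kN
  R_B = Pa/L = 16·3/6 = 8 kN
Load 2 — triangular load w₀=8 kN/m (0→w₀ over full span):
  R_A = w₀L/6 = 8·6/6 = 8 kN
  R_B = w₀L/3 = 8·6/3 = 16 kN
Load 3 — applied couple M₀=18 kN·m at a=4 m (b=L-a=2):
  R_A = M₀/L = 18/6 = 3 kN
  R_B = -M₀/L = -18/6 = -3 kN
Load 4 — point force P=14 kN at a=9/2 m (b=L-a=3/2):
  R_A = Pb/L = 14·(3/2)/6 = 7/2 kN
  R_B = Pa/L = 14·(9/2)/6 = 21/2 kN
Superposition: R_A = 45/2 kN, R_B = 63/2 kN

R_A = 45/2 kN, R_B = 63/2 kN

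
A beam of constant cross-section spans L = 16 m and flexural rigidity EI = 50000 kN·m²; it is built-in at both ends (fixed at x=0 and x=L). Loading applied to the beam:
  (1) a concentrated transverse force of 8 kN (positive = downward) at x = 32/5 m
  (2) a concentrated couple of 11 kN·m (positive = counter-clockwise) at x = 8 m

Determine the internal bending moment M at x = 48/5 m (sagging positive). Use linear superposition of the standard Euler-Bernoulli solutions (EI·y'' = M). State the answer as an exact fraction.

M(48/5) = 4711/2500 kN·m

Load 1 — point force P=8 kN at a=32/5 m (b=L-a=48/5):
  M_1 = Pa²(a+3b)(L-x)/L³ - Pa²b/L²  [x>a] = 8·(32/5)²·((32/5)+3·(48/5))·(16-(48/5))/16³ - 8·(32/5)²·(48/5)/16² = 3584/625 kN·m
Load 2 — applied couple M₀=11 kN·m at a=8 m (b=L-a=8):
  M_2 = R_Ax - M_A - M₀  [x>a] with R_A=33/32, M_A=11/4 = (33/32)·(48/5) - (11/4) - 11 = -77/20 kN·m
Superposition: M = Σ M_i = 4711/2500 kN·m ≈ 1.884400 kN·m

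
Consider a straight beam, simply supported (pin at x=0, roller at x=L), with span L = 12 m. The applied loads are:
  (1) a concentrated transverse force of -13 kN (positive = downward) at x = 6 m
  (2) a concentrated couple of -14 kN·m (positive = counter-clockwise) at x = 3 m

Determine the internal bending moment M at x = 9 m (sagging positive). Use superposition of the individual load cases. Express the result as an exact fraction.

M(9) = -16 kN·m

Load 1 — point force P=-13 kN at a=6 m (b=L-a=6):
  M_1 = Pa(L-x)/L  [x>a] = (-13)·6·(12-9)/12 = -39/2 kN·m
Load 2 — applied couple M₀=-14 kN·m at a=3 m (b=L-a=9):
  M_2 = M₀x/L - M₀  [x>a] = (-14)·9/12 - (-14) = 7/2 kN·m
Superposition: M = Σ M_i = -16 kN·m ≈ -16.000000 kN·m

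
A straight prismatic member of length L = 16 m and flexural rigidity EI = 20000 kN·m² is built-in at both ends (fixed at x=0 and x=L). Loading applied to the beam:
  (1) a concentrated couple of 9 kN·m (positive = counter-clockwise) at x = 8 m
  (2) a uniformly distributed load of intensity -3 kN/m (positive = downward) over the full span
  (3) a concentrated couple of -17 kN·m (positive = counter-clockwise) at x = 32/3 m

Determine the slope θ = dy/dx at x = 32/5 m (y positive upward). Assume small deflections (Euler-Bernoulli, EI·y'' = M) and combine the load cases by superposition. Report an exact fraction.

θ(32/5) = 2779/937500 rad

Load 1 — applied couple M₀=9 kN·m at a=8 m (b=L-a=8):
  θ_1 = (R_Ax²/2 - M_Ax)/EI  [x≤a] with R_A=27/32, M_A=9/4 = ((27/32)·(32/5)²/2 - (9/4)·(32/5))/20000 = 9/62500 rad
Load 2 — uniform load w=-3 kN/m over full span:
  θ_2 = -wx(L-x)(L-2x)/(12EI) = -(-3)·(32/5)·(16-(32/5))·(16-2·(32/5))/(12·20000) = 192/78125 rad
Load 3 — applied couple M₀=-17 kN·m at a=32/3 m (b=L-a=16/3):
  θ_3 = (R_Ax²/2 - M_Ax)/EI  [x≤a] with R_A=-17/12, M_A=-17/3 = ((-17/12)·(32/5)²/2 - (-17/3)·(32/5))/20000 = 17/46875 rad
Superposition: θ = Σ θ_i = 2779/937500 rad ≈ 0.002964 rad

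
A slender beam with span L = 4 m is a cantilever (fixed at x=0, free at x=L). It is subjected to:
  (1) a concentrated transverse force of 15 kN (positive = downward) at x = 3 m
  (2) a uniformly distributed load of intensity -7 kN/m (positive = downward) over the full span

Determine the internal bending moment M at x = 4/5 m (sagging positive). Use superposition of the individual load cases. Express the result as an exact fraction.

Load 1 — point force P=15 kN at a=3 m (b=L-a=1):
  M_1 = -P(a-x)  [x≤a] = -15·(3-(4/5)) = -33 kN·m
Load 2 — uniform load w=-7 kN/m over full span:
  M_2 = -w(L-x)²/2 = -(-7)·(4-(4/5))²/2 = 896/25 kN·m
Superposition: M = Σ M_i = 71/25 kN·m ≈ 2.840000 kN·m

M(4/5) = 71/25 kN·m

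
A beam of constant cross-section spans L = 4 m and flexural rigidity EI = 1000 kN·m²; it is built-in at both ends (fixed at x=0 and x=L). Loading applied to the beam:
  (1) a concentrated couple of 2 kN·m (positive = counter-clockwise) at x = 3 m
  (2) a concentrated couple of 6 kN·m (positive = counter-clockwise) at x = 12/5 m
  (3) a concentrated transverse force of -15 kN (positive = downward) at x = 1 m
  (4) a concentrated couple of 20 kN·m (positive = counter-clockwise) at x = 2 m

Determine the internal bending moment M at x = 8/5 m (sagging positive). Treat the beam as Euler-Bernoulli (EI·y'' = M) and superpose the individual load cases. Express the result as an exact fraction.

Load 1 — applied couple M₀=2 kN·m at a=3 m (b=L-a=1):
  M_1 = R_Ax - M_A  [x≤a] with R_A=9/16, M_A=5/8 = (9/16)·(8/5) - (5/8) = 11/40 kN·m
Load 2 — applied couple M₀=6 kN·m at a=12/5 m (b=L-a=8/5):
  M_2 = R_Ax - M_A  [x≤a] with R_A=54/25, M_A=48/25 = (54/25)·(8/5) - (48/25) = 192/125 kN·m
Load 3 — point force P=-15 kN at a=1 m (b=L-a=3):
  M_3 = Pa²(a+3b)(L-x)/L³ - Pa²b/L²  [x>a] = (-15)·1²·(1+3·3)·(4-(8/5))/4³ - (-15)·1²·3/4² = -45/16 kN·m
Load 4 — applied couple M₀=20 kN·m at a=2 m (b=L-a=2):
  M_4 = R_Ax - M_A  [x≤a] with R_A=15/2, M_A=5 = (15/2)·(8/5) - 5 = 7 kN·m
Superposition: M = Σ M_i = 11997/2000 kN·m ≈ 5.998500 kN·m

M(8/5) = 11997/2000 kN·m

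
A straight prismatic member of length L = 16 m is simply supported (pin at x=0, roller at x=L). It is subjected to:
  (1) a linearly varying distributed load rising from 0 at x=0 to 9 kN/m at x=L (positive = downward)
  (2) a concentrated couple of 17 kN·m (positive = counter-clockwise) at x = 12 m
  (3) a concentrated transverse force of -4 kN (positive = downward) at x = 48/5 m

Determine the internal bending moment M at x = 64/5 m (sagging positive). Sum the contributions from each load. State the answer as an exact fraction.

Load 1 — triangular load w₀=9 kN/m (0→w₀ over full span):
  M_1 = w₀Lx/6 - w₀x³/(6L) = 9·16·(64/5)/6 - 9·(64/5)³/(6·16) = 13824/125 kN·m
Load 2 — applied couple M₀=17 kN·m at a=12 m (b=L-a=4):
  M_2 = M₀x/L - M₀  [x>a] = 17·(64/5)/16 - 17 = -17/5 kN·m
Load 3 — point force P=-4 kN at a=48/5 m (b=L-a=32/5):
  M_3 = Pa(L-x)/L  [x>a] = (-4)·(48/5)·(16-(64/5))/16 = -192/25 kN·m
Superposition: M = Σ M_i = 12439/125 kN·m ≈ 99.512000 kN·m

M(64/5) = 12439/125 kN·m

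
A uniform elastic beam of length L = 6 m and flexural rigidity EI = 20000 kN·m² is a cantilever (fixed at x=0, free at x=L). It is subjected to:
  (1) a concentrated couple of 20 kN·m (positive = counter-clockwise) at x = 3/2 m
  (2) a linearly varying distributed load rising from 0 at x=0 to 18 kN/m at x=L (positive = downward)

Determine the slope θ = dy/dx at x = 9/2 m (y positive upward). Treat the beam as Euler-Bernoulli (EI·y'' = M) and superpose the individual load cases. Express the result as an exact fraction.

θ(9/2) = -57153/2560000 rad

Load 1 — applied couple M₀=20 kN·m at a=3/2 m (b=L-a=9/2):
  θ_1 = M₀a/EI  [x>a] = 20·(3/2)/20000 = 3/2000 rad
Load 2 — triangular load w₀=18 kN/m (0→w₀ over full span):
  θ_2 = (w₀Lx²/4-w₀L²x/3-w₀x⁴/(24L))/EI = (18·6·(9/2)²/4-18·6²·(9/2)/3-18·(9/2)⁴/(24·6))/20000 = -60993/2560000 rad
Superposition: θ = Σ θ_i = -57153/2560000 rad ≈ -0.022325 rad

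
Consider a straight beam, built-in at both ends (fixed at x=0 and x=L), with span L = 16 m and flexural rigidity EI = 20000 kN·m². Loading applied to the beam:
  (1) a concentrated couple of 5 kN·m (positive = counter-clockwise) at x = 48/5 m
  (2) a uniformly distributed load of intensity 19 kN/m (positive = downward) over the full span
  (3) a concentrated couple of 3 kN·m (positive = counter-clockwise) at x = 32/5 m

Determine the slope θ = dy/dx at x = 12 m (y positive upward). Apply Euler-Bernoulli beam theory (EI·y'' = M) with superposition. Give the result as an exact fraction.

θ(12) = 3797/125000 rad

Load 1 — applied couple M₀=5 kN·m at a=48/5 m (b=L-a=32/5):
  θ_1 = (R_Ax²/2 - M_Ax - M₀(x-a))/EI  [x>a] with R_A=9/20, M_A=8/5 = ((9/20)·12²/2 - (8/5)·12 - 5·(12-(48/5)))/20000 = 3/50000 rad
Load 2 — uniform load w=19 kN/m over full span:
  θ_2 = -wx(L-x)(L-2x)/(12EI) = -19·12·(16-12)·(16-2·12)/(12·20000) = 19/625 rad
Load 3 — applied couple M₀=3 kN·m at a=32/5 m (b=L-a=48/5):
  θ_3 = (R_Ax²/2 - M_Ax - M₀(x-a))/EI  [x>a] with R_A=27/100, M_A=9/25 = ((27/100)·12²/2 - (9/25)·12 - 3·(12-(32/5)))/20000 = -21/250000 rad
Superposition: θ = Σ θ_i = 3797/125000 rad ≈ 0.030376 rad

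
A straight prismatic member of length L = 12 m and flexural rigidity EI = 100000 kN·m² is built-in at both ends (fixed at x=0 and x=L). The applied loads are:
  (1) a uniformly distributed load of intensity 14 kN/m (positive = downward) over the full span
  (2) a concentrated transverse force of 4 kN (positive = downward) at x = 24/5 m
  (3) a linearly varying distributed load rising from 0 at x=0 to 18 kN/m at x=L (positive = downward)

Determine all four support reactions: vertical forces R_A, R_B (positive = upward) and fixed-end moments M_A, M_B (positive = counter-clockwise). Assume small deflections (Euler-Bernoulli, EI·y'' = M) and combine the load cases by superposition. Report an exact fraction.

Load 1 — uniform load w=14 kN/m over full span:
  R_A = wL/2 = 14·12/2 = 84 kN
  M_A = wL²/12 = 14·12²/12 = 168 kN·m
  R_B = wL/2 = 14·12/2 = 84 kN
  M_B = -wL²/12 = -14·12²/12 = -168 kN·m
Load 2 — point force P=4 kN at a=24/5 m (b=L-a=36/5):
  R_A = Pb²(3a+b)/L³ = 4·(36/5)²·(3·(24/5)+(36/5))/12³ = 324/125 kN
  M_A = Pab²/L² = 4·(24/5)·(36/5)²/12² = 864/125 kN·m
  R_B = Pa²(a+3b)/L³ = 4·(24/5)²·((24/5)+3·(36/5))/12³ = 176/125 kN
  M_B = -Pa²b/L² = -4·(24/5)²·(36/5)/12² = -576/125 kN·m
Load 3 — triangular load w₀=18 kN/m (0→w₀ over full span):
  R_A = 3w₀L/20 = 3·18·12/20 = 162/5 kN
  M_A = w₀L²/30 = 18·12²/30 = 432/5 kN·m
  R_B = 7w₀L/20 = 7·18·12/20 = 378/5 kN
  M_B = -w₀L²/20 = -18·12²/20 = -648/5 kN·m
Superposition: R_A = 14874/125 kN, M_A = 32664/125 kN·m, R_B = 20126/125 kN, M_B = -37776/125 kN·m

R_A = 14874/125 kN, M_A = 32664/125 kN·m, R_B = 20126/125 kN, M_B = -37776/125 kN·m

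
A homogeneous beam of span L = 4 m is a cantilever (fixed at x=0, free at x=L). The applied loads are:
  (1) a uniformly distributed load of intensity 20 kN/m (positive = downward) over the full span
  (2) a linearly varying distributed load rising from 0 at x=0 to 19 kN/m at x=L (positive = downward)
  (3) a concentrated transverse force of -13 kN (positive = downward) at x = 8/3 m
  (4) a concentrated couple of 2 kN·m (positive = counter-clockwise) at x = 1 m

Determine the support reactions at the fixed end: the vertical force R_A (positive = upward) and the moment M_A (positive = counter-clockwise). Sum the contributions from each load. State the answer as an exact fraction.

Load 1 — uniform load w=20 kN/m over full span:
  R_A = wL = 20·4 = 80 kN
  M_A = wL²/2 = 20·4²/2 = 160 kN·m
Load 2 — triangular load w₀=19 kN/m (0→w₀ over full span):
  R_A = w₀L/2 = 19·4/2 = 38 kN
  M_A = w₀L²/3 = 19·4²/3 = 304/3 kN·m
Load 3 — point force P=-13 kN at a=8/3 m (b=L-a=4/3):
  R_A = P = (-13) = -13 kN
  M_A = Pa = (-13)·(8/3) = -104/3 kN·m
Load 4 — applied couple M₀=2 kN·m at a=1 m (b=L-a=3):
  R_A = 0 kN
  M_A = -M₀ = -2 kN·m
Superposition: R_A = 105 kN, M_A = 674/3 kN·m

R_A = 105 kN, M_A = 674/3 kN·m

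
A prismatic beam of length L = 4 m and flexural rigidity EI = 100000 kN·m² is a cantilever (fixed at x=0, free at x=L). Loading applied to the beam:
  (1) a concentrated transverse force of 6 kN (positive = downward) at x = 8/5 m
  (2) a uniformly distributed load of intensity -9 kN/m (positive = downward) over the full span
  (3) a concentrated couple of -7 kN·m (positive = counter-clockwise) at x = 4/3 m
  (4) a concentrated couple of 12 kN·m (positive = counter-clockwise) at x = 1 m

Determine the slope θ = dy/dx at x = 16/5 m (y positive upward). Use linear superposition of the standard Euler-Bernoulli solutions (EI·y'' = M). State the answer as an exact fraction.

θ(16/5) = 4229/4687500 rad

Load 1 — point force P=6 kN at a=8/5 m (b=L-a=12/5):
  θ_1 = -Pa²/(2EI)  [x>a] = -6·(8/5)²/(2·100000) = -6/78125 rad
Load 2 — uniform load w=-9 kN/m over full span:
  θ_2 = -wx(x²-3Lx+3L²)/(6EI) = -(-9)·(16/5)·((16/5)²-3·4·(16/5)+3·4²)/(6·100000) = 372/390625 rad
Load 3 — applied couple M₀=-7 kN·m at a=4/3 m (b=L-a=8/3):
  θ_3 = M₀a/EI  [x>a] = (-7)·(4/3)/100000 = -7/75000 rad
Load 4 — applied couple M₀=12 kN·m at a=1 m (b=L-a=3):
  θ_4 = M₀a/EI  [x>a] = 12·1/100000 = 3/25000 rad
Superposition: θ = Σ θ_i = 4229/4687500 rad ≈ 0.000902 rad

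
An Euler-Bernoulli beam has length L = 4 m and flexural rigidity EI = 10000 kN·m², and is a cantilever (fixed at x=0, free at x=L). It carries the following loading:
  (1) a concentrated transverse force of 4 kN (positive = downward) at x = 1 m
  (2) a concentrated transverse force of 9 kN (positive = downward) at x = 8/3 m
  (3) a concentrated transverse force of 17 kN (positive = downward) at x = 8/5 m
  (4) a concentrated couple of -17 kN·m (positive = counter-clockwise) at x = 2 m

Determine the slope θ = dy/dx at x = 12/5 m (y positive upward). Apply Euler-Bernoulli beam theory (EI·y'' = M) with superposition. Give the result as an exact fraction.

θ(12/5) = -559/62500 rad

Load 1 — point force P=4 kN at a=1 m (b=L-a=3):
  θ_1 = -Pa²/(2EI)  [x>a] = -4·1²/(2·10000) = -1/5000 rad
Load 2 — point force P=9 kN at a=8/3 m (b=L-a=4/3):
  θ_2 = -Px(2a-x)/(2EI)  [x≤a] = -9·(12/5)·(2·(8/3)-(12/5))/(2·10000) = -99/31250 rad
Load 3 — point force P=17 kN at a=8/5 m (b=L-a=12/5):
  θ_3 = -Pa²/(2EI)  [x>a] = -17·(8/5)²/(2·10000) = -34/15625 rad
Load 4 — applied couple M₀=-17 kN·m at a=2 m (b=L-a=2):
  θ_4 = M₀a/EI  [x>a] = (-17)·2/10000 = -17/5000 rad
Superposition: θ = Σ θ_i = -559/62500 rad ≈ -0.008944 rad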